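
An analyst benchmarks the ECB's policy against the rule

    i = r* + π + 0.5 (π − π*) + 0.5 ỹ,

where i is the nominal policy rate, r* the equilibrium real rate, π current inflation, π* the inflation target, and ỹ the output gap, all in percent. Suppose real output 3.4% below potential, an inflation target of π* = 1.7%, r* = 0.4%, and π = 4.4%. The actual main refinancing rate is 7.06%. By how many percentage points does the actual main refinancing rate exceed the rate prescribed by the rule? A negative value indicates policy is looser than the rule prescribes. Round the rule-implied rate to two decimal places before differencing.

Output 3.4% below potential → ỹ = -3.4.
i = 0.4 + 4.4 + 0.5 × (4.4 − 1.7) + 0.5 × (-3.4)
   = 0.4 + 4.4 + 1.35 − 1.7 = 4.45
Deviation = 7.06 − 4.45 = 2.61 pp.

2.61 pp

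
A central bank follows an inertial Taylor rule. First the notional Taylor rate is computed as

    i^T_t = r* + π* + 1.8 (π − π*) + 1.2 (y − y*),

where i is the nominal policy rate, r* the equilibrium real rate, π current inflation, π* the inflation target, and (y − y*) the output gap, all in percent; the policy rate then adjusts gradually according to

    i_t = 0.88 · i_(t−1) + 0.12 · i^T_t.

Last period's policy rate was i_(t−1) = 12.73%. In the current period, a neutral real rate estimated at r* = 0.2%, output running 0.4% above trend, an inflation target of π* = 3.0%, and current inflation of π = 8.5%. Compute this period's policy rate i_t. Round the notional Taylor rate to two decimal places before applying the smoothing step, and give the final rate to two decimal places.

12.83%

Output 0.4% above potential → (y − y*) = 0.4.
i^T_t = 0.2 + 3.0 + 1.8 × (8.5 − 3.0) + 1.2 × 0.4
   = 0.2 + 3 + 9.9 + 0.48 = 13.58
i_t = 0.88 × 12.73 + 0.12 × 13.58 = 11.2024 + 1.6296 = 12.83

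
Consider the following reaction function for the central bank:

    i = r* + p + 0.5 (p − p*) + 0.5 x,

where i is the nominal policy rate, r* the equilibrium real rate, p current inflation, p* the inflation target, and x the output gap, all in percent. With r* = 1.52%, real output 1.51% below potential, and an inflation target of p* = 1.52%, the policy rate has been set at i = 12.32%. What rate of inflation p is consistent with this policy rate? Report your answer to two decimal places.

Output 1.51% below potential → x = -1.51.
Collecting p: i = r* + (1 + 0.5) p − 0.5 p* + 0.5 x
1.5 p = 12.32 − 1.52 + 0.5 × 1.52 − 0.5 × (-1.51) = 12.315
p = 12.315 / 1.5 = 8.21

8.21%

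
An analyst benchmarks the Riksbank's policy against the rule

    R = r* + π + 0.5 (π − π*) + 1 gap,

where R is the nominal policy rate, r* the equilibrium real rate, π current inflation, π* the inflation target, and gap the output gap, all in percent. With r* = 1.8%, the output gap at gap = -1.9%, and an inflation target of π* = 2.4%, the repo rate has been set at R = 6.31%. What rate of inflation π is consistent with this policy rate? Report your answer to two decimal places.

Collecting π: R = r* + (1 + 0.5) π − 0.5 π* + 1 gap
1.5 π = 6.31 − 1.8 + 0.5 × 2.4 − 1 × (-1.9) = 7.61
π = 7.61 / 1.5 = 5.07

5.07%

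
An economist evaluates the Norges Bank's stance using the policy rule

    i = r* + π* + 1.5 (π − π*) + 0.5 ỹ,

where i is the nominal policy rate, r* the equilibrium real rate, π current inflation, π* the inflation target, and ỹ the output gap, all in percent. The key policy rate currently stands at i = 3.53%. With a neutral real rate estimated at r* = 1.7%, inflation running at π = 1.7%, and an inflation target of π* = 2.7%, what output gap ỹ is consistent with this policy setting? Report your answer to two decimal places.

1.26%

0.5 ỹ = 3.53 − 1.7 − 2.7 − 1.5 × (1.7 − 2.7) = 0.63
ỹ = 0.63 / 0.5 = 1.26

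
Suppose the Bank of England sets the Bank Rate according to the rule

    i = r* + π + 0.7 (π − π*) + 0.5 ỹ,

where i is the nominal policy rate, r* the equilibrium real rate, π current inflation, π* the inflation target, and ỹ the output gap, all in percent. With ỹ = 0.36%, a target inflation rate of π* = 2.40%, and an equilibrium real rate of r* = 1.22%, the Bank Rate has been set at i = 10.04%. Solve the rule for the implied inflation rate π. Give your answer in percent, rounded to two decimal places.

Collecting π: i = r* + (1 + 0.7) π − 0.7 π* + 0.5 ỹ
1.7 π = 10.04 − 1.22 + 0.7 × 2.40 − 0.5 × 0.36 = 10.32
π = 10.32 / 1.7 = 6.07

6.07%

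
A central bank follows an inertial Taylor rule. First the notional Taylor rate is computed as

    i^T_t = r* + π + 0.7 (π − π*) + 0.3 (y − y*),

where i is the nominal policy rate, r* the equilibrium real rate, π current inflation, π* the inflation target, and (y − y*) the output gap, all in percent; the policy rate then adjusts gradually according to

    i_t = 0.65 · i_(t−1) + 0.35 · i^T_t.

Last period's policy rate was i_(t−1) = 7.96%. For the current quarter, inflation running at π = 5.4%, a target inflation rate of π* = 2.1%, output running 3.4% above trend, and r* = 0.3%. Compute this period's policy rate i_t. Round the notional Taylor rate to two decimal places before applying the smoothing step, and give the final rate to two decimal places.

8.33%

Output 3.4% above potential → (y − y*) = 3.4.
i^T_t = 0.3 + 5.4 + 0.7 × (5.4 − 2.1) + 0.3 × 3.4
   = 0.3 + 5.4 + 2.31 + 1.02 = 9.03
i_t = 0.65 × 7.96 + 0.35 × 9.03 = 5.174 + 3.1605 = 8.33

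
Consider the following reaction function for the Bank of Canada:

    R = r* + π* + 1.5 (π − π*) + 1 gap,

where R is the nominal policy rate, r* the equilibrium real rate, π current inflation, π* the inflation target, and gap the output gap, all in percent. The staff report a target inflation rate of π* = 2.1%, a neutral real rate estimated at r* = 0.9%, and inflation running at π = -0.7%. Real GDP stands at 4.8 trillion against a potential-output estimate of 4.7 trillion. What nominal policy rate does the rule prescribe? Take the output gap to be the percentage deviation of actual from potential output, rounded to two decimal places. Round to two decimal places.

Output gap = 100 × (4.8 − 4.7) / 4.7 = 2.13%.
R = 0.90 + 2.10 + 1.5 × (-0.70 − 2.10) + 1 × 2.13
   = 0.90 + 2.1 − 4.2 + 2.13 = 0.93

0.93%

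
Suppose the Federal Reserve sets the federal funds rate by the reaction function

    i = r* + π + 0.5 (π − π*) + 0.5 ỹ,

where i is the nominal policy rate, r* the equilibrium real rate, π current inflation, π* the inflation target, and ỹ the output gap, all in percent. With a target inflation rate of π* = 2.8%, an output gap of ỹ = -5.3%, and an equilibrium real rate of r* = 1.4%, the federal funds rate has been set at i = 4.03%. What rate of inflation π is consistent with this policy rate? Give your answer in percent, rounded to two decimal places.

4.45%

Collecting π: i = r* + (1 + 0.5) π − 0.5 π* + 0.5 ỹ
1.5 π = 4.03 − 1.4 + 0.5 × 2.8 − 0.5 × (-5.3) = 6.68
π = 6.68 / 1.5 = 4.45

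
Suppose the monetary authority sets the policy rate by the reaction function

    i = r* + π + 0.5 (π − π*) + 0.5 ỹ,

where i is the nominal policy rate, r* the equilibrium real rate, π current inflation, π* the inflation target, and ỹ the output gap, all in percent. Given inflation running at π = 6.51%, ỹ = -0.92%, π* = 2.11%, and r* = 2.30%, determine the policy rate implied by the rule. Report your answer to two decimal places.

i = 2.30 + 6.51 + 0.5 × (6.51 − 2.11) + 0.5 × (-0.92)
   = 2.30 + 6.51 + 2.2 − 0.46 = 10.55

10.55%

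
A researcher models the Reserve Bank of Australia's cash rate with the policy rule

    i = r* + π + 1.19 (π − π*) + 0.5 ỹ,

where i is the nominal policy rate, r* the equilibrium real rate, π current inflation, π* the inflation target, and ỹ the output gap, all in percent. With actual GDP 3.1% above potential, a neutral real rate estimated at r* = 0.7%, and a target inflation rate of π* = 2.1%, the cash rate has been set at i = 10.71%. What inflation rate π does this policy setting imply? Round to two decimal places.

Output 3.1% above potential → ỹ = 3.1.
Collecting π: i = r* + (1 + 1.19) π − 1.19 π* + 0.5 ỹ
2.19 π = 10.71 − 0.7 + 1.19 × 2.1 − 0.5 × 3.1 = 10.959
π = 10.959 / 2.19 = 5.00

5.00%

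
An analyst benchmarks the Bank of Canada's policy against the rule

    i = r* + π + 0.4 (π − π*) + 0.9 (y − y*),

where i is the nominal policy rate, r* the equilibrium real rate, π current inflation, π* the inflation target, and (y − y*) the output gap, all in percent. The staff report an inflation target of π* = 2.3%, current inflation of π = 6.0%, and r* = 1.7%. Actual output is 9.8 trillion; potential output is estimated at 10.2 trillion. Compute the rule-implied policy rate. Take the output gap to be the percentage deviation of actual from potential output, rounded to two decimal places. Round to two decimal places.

5.65%

Output gap = 100 × (9.8 − 10.2) / 10.2 = -3.92%.
i = 1.70 + 6.00 + 0.4 × (6.00 − 2.30) + 0.9 × (-3.92)
   = 1.70 + 6 + 1.48 − 3.528 = 5.65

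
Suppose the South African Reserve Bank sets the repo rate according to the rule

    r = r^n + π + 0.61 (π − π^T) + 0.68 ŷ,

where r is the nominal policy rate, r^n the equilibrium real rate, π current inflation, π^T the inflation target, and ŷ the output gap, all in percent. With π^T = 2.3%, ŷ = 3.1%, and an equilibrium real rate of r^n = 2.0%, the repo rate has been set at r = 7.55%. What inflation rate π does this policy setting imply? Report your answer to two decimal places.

Collecting π: r = r^n + (1 + 0.61) π − 0.61 π^T + 0.68 ŷ
1.61 π = 7.55 − 2.0 + 0.61 × 2.3 − 0.68 × 3.1 = 4.845
π = 4.845 / 1.61 = 3.01

3.01%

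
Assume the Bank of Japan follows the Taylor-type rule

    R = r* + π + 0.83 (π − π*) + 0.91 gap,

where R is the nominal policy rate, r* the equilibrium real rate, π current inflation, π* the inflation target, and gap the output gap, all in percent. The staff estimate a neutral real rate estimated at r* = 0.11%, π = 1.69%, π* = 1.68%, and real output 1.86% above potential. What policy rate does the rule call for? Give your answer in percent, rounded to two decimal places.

3.50%

Output 1.86% above potential → gap = 1.86.
R = 0.11 + 1.69 + 0.83 × (1.69 − 1.68) + 0.91 × 1.86
   = 0.11 + 1.69 + 0.0083 + 1.6926 = 3.50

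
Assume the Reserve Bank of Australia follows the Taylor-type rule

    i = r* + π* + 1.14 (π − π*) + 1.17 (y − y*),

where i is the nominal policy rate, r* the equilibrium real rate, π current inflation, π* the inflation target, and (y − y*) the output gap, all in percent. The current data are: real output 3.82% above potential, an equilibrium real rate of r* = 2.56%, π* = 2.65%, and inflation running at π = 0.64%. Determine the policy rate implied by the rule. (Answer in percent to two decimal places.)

Output 3.82% above potential → (y − y*) = 3.82.
i = 2.56 + 2.65 + 1.14 × (0.64 − 2.65) + 1.17 × 3.82
   = 2.56 + 2.65 − 2.2914 + 4.4694 = 7.39

7.39%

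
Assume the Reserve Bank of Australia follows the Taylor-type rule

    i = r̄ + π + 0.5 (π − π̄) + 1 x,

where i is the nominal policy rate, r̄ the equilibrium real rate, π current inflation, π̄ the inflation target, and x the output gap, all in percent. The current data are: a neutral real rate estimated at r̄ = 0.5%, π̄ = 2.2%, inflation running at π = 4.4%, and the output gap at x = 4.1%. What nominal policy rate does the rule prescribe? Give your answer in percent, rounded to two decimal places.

i = 0.5 + 4.4 + 0.5 × (4.4 − 2.2) + 1 × 4.1
   = 0.5 + 4.4 + 1.1 + 4.1 = 10.10

10.10%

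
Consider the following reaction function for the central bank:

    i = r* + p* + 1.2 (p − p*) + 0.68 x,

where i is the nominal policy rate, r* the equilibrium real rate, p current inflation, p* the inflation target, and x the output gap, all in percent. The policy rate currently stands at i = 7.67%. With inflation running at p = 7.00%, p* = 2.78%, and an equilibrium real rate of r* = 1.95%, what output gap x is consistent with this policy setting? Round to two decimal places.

-3.12%

0.68 x = 7.67 − 1.95 − 2.78 − 1.2 × (7.00 − 2.78) = -2.124
x = -2.124 / 0.68 = -3.12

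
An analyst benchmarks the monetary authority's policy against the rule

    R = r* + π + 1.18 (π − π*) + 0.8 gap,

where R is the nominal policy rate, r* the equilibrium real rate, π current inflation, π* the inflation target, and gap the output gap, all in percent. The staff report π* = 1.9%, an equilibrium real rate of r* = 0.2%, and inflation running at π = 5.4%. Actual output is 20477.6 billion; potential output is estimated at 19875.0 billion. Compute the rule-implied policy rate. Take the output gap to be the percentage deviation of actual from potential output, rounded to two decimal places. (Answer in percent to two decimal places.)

Output gap = 100 × (20477.6 − 19875.0) / 19875.0 = 3.03%.
R = 0.20 + 5.40 + 1.18 × (5.40 − 1.90) + 0.8 × 3.03
   = 0.20 + 5.4 + 4.13 + 2.424 = 12.15

12.15%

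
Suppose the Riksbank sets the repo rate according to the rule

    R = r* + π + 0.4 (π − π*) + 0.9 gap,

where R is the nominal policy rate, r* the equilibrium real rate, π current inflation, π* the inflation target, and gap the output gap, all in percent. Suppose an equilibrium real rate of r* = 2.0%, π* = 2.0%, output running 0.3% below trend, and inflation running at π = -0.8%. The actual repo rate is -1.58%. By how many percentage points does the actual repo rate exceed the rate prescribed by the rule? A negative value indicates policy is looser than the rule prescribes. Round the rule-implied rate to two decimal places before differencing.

Output 0.3% below potential → gap = -0.3.
R = 2.0 + (-0.8) + 0.4 × (-0.8 − 2.0) + 0.9 × (-0.3)
   = 2.0 − 0.8 − 1.12 − 0.27 = -0.19
Deviation = -1.58 − (-0.19) = -1.39 pp.

-1.39 pp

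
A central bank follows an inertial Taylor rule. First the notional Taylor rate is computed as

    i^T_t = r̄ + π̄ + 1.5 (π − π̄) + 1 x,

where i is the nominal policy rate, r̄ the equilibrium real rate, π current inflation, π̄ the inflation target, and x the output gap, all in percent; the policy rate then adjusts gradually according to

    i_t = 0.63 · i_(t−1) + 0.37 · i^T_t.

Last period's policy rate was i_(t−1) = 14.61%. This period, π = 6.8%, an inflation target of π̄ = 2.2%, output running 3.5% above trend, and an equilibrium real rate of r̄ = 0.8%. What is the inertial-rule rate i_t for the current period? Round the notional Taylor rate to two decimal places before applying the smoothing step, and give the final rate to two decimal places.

14.16%

Output 3.5% above potential → x = 3.5.
i^T_t = 0.8 + 2.2 + 1.5 × (6.8 − 2.2) + 1 × 3.5
   = 0.8 + 2.2 + 6.9 + 3.5 = 13.40
i_t = 0.63 × 14.61 + 0.37 × 13.40 = 9.2043 + 4.958 = 14.16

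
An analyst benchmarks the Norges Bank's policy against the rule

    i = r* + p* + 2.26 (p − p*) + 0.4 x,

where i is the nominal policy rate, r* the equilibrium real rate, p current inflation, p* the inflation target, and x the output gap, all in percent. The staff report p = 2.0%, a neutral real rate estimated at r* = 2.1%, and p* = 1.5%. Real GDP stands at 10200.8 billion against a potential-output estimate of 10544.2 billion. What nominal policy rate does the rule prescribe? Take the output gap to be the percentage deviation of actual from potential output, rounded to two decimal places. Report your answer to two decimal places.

Output gap = 100 × (10200.8 − 10544.2) / 10544.2 = -3.26%.
i = 2.10 + 1.50 + 2.26 × (2.00 − 1.50) + 0.4 × (-3.26)
   = 2.10 + 1.5 + 1.13 − 1.304 = 3.43

3.43%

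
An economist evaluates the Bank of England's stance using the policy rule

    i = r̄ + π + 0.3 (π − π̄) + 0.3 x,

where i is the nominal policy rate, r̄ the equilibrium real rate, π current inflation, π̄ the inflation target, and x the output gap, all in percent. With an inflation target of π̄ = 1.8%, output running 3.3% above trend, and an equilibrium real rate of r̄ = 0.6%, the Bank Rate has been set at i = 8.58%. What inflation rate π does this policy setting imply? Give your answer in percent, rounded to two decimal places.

5.79%

Output 3.3% above potential → x = 3.3.
Collecting π: i = r̄ + (1 + 0.3) π − 0.3 π̄ + 0.3 x
1.3 π = 8.58 − 0.6 + 0.3 × 1.8 − 0.3 × 3.3 = 7.53
π = 7.53 / 1.3 = 5.79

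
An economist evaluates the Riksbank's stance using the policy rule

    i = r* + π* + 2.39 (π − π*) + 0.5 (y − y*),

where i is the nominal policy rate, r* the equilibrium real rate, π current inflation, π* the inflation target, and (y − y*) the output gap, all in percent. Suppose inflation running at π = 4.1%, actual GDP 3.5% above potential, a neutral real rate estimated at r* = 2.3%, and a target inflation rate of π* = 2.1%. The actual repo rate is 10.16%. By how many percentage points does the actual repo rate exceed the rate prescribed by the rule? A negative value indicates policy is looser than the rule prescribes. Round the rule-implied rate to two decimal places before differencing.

Output 3.5% above potential → (y − y*) = 3.5.
i = 2.3 + 2.1 + 2.39 × (4.1 − 2.1) + 0.5 × 3.5
   = 2.3 + 2.1 + 4.78 + 1.75 = 10.93
Deviation = 10.16 − 10.93 = -0.77 pp.

-0.77 pp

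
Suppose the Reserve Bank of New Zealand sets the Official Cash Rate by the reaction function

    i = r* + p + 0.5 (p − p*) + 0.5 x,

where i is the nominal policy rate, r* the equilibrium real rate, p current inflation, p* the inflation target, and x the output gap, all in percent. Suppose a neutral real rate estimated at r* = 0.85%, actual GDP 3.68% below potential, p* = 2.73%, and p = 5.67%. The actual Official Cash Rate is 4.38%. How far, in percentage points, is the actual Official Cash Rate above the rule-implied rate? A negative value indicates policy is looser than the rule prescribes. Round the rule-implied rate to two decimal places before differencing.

Output 3.68% below potential → x = -3.68.
i = 0.85 + 5.67 + 0.5 × (5.67 − 2.73) + 0.5 × (-3.68)
   = 0.85 + 5.67 + 1.47 − 1.84 = 6.15
Deviation = 4.38 − 6.15 = -1.77 pp.

-1.77 pp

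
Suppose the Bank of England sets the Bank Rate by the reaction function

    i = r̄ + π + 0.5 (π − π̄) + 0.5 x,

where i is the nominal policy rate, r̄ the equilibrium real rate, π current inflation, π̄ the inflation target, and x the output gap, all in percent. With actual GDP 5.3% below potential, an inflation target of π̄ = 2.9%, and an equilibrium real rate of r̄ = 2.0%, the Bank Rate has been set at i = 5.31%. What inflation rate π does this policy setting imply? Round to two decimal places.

Output 5.3% below potential → x = -5.3.
Collecting π: i = r̄ + (1 + 0.5) π − 0.5 π̄ + 0.5 x
1.5 π = 5.31 − 2.0 + 0.5 × 2.9 − 0.5 × (-5.3) = 7.41
π = 7.41 / 1.5 = 4.94

4.94%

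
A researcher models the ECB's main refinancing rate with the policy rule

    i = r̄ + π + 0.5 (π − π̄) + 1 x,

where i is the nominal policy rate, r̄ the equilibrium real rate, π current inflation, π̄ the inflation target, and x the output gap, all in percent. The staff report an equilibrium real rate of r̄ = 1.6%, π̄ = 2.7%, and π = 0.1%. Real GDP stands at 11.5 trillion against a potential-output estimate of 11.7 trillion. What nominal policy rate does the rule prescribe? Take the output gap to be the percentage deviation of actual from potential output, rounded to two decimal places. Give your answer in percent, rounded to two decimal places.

Output gap = 100 × (11.5 − 11.7) / 11.7 = -1.71%.
i = 1.60 + 0.10 + 0.5 × (0.10 − 2.70) + 1 × (-1.71)
   = 1.60 + 0.1 − 1.3 − 1.71 = -1.31

-1.31%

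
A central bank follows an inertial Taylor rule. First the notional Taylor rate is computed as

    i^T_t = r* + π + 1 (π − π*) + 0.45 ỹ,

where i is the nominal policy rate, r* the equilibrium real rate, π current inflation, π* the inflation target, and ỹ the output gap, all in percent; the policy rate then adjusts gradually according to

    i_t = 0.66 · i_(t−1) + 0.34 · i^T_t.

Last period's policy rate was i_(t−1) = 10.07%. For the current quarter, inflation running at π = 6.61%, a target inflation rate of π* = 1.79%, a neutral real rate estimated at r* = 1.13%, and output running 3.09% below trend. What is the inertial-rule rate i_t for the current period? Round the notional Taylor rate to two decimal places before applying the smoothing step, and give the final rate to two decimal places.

Output 3.09% below potential → ỹ = -3.09.
i^T_t = 1.13 + 6.61 + 1 × (6.61 − 1.79) + 0.45 × (-3.09)
   = 1.13 + 6.61 + 4.82 − 1.3905 = 11.17
i_t = 0.66 × 10.07 + 0.34 × 11.17 = 6.6462 + 3.7978 = 10.44

10.44%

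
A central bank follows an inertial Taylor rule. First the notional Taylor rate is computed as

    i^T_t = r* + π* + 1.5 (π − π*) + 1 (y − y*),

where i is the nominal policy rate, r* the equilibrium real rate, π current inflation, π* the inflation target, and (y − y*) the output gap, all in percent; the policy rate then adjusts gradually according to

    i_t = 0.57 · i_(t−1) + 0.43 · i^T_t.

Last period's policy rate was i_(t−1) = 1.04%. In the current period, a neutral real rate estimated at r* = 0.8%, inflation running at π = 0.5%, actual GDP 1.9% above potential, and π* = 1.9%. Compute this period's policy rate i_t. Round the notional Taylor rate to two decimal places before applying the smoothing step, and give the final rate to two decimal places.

1.67%

Output 1.9% above potential → (y − y*) = 1.9.
i^T_t = 0.8 + 1.9 + 1.5 × (0.5 − 1.9) + 1 × 1.9
   = 0.8 + 1.9 − 2.1 + 1.9 = 2.50
i_t = 0.57 × 1.04 + 0.43 × 2.50 = 0.5928 + 1.075 = 1.67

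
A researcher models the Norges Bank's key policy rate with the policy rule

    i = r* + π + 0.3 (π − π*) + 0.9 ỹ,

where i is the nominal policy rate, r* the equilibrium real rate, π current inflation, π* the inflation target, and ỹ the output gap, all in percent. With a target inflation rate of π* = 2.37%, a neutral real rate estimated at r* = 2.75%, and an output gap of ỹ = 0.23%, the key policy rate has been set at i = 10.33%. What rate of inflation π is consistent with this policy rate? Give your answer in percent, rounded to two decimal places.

Collecting π: i = r* + (1 + 0.3) π − 0.3 π* + 0.9 ỹ
1.3 π = 10.33 − 2.75 + 0.3 × 2.37 − 0.9 × 0.23 = 8.084
π = 8.084 / 1.3 = 6.22

6.22%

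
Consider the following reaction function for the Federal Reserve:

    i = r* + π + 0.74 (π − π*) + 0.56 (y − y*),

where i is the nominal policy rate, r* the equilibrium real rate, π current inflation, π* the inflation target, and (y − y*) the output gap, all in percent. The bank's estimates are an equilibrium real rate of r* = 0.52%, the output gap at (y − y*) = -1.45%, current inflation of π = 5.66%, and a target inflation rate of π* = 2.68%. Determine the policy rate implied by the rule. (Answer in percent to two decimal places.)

7.57%

i = 0.52 + 5.66 + 0.74 × (5.66 − 2.68) + 0.56 × (-1.45)
   = 0.52 + 5.66 + 2.2052 − 0.812 = 7.57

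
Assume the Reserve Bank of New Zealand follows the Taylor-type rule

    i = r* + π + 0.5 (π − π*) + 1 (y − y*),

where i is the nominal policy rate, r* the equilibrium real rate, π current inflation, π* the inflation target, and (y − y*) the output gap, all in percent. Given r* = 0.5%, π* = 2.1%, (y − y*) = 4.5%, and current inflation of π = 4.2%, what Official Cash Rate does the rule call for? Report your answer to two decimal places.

i = 0.5 + 4.2 + 0.5 × (4.2 − 2.1) + 1 × 4.5
   = 0.5 + 4.2 + 1.05 + 4.5 = 10.25

10.25%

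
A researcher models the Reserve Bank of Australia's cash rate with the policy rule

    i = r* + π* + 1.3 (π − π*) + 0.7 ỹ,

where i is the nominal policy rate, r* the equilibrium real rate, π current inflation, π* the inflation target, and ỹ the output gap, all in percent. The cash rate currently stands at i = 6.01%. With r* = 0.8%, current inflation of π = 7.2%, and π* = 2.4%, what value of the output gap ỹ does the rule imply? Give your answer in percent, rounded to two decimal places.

0.7 ỹ = 6.01 − 0.8 − 2.4 − 1.3 × (7.2 − 2.4) = -3.43
ỹ = -3.43 / 0.7 = -4.90

-4.90%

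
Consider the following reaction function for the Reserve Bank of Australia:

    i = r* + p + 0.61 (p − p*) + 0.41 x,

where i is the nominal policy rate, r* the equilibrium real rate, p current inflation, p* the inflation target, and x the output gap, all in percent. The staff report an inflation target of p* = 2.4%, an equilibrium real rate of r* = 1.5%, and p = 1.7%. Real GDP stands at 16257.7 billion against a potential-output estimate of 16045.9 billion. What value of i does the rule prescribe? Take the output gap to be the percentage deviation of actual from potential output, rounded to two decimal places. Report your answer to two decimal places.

3.31%

Output gap = 100 × (16257.7 − 16045.9) / 16045.9 = 1.32%.
i = 1.50 + 1.70 + 0.61 × (1.70 − 2.40) + 0.41 × 1.32
   = 1.50 + 1.7 − 0.427 + 0.5412 = 3.31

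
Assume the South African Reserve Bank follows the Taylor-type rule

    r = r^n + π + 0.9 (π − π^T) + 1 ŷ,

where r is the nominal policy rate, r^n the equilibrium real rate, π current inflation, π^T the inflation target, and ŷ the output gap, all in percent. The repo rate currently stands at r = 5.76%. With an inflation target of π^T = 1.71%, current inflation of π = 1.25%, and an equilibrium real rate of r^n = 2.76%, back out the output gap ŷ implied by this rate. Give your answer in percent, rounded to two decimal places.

2.16%

1 ŷ = 5.76 − 2.76 − 1.25 − 0.9 × (1.25 − 1.71) = 2.164
ŷ = 2.164 / 1 = 2.16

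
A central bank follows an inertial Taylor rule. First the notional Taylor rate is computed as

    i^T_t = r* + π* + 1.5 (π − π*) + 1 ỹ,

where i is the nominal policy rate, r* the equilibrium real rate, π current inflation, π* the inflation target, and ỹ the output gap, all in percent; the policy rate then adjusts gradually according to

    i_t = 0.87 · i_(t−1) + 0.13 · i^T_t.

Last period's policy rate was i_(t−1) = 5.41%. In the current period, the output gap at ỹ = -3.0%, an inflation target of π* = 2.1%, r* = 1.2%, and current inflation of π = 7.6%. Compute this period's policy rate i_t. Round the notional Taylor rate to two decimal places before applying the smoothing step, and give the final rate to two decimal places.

5.82%

i^T_t = 1.2 + 2.1 + 1.5 × (7.6 − 2.1) + 1 × (-3.0)
   = 1.2 + 2.1 + 8.25 − 3 = 8.55
i_t = 0.87 × 5.41 + 0.13 × 8.55 = 4.7067 + 1.1115 = 5.82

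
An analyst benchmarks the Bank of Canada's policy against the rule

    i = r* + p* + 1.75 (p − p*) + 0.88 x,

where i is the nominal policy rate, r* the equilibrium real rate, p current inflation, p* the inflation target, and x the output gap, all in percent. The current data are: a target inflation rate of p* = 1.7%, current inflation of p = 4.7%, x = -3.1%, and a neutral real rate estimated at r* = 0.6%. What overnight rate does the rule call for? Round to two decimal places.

4.82%

i = 0.6 + 1.7 + 1.75 × (4.7 − 1.7) + 0.88 × (-3.1)
   = 0.6 + 1.7 + 5.25 − 2.728 = 4.82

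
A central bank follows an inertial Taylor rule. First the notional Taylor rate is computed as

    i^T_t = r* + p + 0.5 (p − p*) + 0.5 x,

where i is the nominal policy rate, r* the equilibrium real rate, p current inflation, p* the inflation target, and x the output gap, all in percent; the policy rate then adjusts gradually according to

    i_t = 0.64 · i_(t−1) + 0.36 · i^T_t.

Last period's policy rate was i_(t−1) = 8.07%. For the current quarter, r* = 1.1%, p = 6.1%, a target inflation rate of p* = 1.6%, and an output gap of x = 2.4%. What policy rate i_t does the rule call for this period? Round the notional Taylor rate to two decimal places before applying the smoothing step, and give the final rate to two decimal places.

9.00%

i^T_t = 1.1 + 6.1 + 0.5 × (6.1 − 1.6) + 0.5 × 2.4
   = 1.1 + 6.1 + 2.25 + 1.2 = 10.65
i_t = 0.64 × 8.07 + 0.36 × 10.65 = 5.1648 + 3.834 = 9.00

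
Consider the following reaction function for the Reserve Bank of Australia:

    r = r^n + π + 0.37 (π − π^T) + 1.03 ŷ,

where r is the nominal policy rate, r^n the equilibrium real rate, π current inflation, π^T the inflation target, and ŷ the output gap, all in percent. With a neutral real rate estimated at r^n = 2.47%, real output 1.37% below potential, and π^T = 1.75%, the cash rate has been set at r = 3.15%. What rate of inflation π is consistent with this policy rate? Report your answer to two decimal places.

Output 1.37% below potential → ŷ = -1.37.
Collecting π: r = r^n + (1 + 0.37) π − 0.37 π^T + 1.03 ŷ
1.37 π = 3.15 − 2.47 + 0.37 × 1.75 − 1.03 × (-1.37) = 2.7386
π = 2.7386 / 1.37 = 2.00

2.00%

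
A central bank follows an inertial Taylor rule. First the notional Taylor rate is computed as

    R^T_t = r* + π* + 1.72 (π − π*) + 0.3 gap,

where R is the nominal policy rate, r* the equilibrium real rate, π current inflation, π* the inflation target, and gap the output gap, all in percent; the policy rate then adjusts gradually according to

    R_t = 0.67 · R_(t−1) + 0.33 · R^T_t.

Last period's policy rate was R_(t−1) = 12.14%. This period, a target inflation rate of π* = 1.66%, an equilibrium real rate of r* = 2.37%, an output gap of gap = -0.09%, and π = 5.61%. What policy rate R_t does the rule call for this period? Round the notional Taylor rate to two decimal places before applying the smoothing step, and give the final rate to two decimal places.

11.70%

R^T_t = 2.37 + 1.66 + 1.72 × (5.61 − 1.66) + 0.3 × (-0.09)
   = 2.37 + 1.66 + 6.794 − 0.027 = 10.80
R_t = 0.67 × 12.14 + 0.33 × 10.80 = 8.1338 + 3.564 = 11.70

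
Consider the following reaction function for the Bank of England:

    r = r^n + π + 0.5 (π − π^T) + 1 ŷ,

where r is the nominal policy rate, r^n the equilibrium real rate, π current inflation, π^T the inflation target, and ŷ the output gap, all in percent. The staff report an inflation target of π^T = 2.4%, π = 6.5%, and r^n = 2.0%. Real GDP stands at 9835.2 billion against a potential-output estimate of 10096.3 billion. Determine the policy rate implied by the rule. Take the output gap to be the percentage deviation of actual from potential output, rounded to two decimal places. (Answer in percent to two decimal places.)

Output gap = 100 × (9835.2 − 10096.3) / 10096.3 = -2.59%.
r = 2.00 + 6.50 + 0.5 × (6.50 − 2.40) + 1 × (-2.59)
   = 2.00 + 6.5 + 2.05 − 2.59 = 7.96

7.96%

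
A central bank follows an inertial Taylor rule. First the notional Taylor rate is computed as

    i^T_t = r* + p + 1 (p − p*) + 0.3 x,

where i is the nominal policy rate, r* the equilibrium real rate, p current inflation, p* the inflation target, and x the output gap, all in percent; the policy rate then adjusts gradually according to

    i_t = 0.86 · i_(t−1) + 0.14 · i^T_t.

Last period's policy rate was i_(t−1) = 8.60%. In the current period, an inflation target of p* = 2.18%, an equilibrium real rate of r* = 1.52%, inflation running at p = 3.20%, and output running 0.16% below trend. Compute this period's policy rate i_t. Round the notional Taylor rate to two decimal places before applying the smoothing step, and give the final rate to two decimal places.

Output 0.16% below potential → x = -0.16.
i^T_t = 1.52 + 3.20 + 1 × (3.20 − 2.18) + 0.3 × (-0.16)
   = 1.52 + 3.2 + 1.02 − 0.048 = 5.69
i_t = 0.86 × 8.60 + 0.14 × 5.69 = 7.396 + 0.7966 = 8.19

8.19%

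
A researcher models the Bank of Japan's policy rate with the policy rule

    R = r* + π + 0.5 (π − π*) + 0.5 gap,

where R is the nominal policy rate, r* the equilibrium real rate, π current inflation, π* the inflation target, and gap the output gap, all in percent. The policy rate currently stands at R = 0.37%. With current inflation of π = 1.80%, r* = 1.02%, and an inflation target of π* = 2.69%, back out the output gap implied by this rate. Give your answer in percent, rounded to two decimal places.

-4.01%

0.5 gap = 0.37 − 1.02 − 1.80 − 0.5 × (1.80 − 2.69) = -2.005
gap = -2.005 / 0.5 = -4.01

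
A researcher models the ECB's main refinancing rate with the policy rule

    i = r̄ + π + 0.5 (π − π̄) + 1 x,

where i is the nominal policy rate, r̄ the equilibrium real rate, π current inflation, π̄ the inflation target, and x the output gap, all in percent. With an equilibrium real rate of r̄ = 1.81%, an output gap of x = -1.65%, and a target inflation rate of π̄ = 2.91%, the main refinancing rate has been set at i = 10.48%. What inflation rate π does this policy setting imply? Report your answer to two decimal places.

Collecting π: i = r̄ + (1 + 0.5) π − 0.5 π̄ + 1 x
1.5 π = 10.48 − 1.81 + 0.5 × 2.91 − 1 × (-1.65) = 11.775
π = 11.775 / 1.5 = 7.85

7.85%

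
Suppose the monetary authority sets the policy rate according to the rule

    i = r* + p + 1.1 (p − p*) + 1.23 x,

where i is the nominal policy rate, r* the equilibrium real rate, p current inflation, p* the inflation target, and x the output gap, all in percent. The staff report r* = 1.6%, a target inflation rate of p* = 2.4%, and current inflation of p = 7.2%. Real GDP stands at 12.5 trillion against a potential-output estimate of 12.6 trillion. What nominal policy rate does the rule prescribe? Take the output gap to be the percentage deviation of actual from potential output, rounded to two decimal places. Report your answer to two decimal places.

Output gap = 100 × (12.5 − 12.6) / 12.6 = -0.79%.
i = 1.60 + 7.20 + 1.1 × (7.20 − 2.40) + 1.23 × (-0.79)
   = 1.60 + 7.2 + 5.28 − 0.9717 = 13.11

13.11%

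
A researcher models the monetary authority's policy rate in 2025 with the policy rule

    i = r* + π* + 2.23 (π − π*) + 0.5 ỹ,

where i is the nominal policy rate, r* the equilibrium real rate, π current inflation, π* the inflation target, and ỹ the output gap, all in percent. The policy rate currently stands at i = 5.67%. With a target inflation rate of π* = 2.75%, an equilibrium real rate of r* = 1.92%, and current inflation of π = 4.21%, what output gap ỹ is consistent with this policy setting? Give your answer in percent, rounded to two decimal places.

0.5 ỹ = 5.67 − 1.92 − 2.75 − 2.23 × (4.21 − 2.75) = -2.2558
ỹ = -2.2558 / 0.5 = -4.51

-4.51%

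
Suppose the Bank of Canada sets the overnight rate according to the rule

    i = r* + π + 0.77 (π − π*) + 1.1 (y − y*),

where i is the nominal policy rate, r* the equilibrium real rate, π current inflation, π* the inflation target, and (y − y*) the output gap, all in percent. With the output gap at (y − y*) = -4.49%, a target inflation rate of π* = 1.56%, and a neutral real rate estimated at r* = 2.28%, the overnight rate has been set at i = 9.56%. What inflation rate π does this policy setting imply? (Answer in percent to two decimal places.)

7.58%

Collecting π: i = r* + (1 + 0.77) π − 0.77 π* + 1.1 (y − y*)
1.77 π = 9.56 − 2.28 + 0.77 × 1.56 − 1.1 × (-4.49) = 13.4202
π = 13.4202 / 1.77 = 7.58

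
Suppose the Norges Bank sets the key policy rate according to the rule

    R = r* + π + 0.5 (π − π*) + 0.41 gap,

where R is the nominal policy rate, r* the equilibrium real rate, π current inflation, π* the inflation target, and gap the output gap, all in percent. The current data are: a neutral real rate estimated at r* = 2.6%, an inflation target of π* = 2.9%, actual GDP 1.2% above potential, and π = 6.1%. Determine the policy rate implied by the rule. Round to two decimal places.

10.79%

Output 1.2% above potential → gap = 1.2.
R = 2.6 + 6.1 + 0.5 × (6.1 − 2.9) + 0.41 × 1.2
   = 2.6 + 6.1 + 1.6 + 0.492 = 10.79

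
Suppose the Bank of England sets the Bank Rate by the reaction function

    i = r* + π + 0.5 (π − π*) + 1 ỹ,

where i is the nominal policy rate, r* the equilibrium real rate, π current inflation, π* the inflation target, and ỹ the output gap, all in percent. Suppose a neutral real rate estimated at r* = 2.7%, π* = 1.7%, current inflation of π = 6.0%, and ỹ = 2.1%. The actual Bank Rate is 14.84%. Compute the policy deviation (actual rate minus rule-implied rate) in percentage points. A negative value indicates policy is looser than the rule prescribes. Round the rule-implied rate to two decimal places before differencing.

1.89 pp

i = 2.7 + 6.0 + 0.5 × (6.0 − 1.7) + 1 × 2.1
   = 2.7 + 6 + 2.15 + 2.1 = 12.95
Deviation = 14.84 − 12.95 = 1.89 pp.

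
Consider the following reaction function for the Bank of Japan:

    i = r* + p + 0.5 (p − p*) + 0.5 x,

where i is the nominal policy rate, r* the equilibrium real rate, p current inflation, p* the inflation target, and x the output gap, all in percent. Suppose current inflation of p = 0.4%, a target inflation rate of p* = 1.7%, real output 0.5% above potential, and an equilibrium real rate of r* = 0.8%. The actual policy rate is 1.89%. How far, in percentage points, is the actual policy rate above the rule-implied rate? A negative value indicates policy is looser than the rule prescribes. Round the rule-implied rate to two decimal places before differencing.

Output 0.5% above potential → x = 0.5.
i = 0.8 + 0.4 + 0.5 × (0.4 − 1.7) + 0.5 × 0.5
   = 0.8 + 0.4 − 0.65 + 0.25 = 0.80
Deviation = 1.89 − 0.80 = 1.09 pp.

1.09 pp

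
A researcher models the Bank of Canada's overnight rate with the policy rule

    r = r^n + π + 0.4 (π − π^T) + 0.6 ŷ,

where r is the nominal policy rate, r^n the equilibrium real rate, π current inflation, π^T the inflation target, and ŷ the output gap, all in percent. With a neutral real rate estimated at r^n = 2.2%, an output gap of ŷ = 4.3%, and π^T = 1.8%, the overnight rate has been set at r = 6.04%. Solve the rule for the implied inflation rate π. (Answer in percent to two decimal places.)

Collecting π: r = r^n + (1 + 0.4) π − 0.4 π^T + 0.6 ŷ
1.4 π = 6.04 − 2.2 + 0.4 × 1.8 − 0.6 × 4.3 = 1.98
π = 1.98 / 1.4 = 1.41

1.41%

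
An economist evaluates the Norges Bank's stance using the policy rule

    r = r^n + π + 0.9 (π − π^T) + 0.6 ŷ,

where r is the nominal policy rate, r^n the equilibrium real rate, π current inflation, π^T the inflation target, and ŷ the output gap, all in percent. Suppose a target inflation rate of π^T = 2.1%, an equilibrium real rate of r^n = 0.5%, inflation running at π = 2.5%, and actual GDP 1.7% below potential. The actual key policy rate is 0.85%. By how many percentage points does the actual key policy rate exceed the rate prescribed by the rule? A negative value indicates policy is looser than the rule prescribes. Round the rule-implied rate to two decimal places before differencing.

-1.49 pp

Output 1.7% below potential → ŷ = -1.7.
r = 0.5 + 2.5 + 0.9 × (2.5 − 2.1) + 0.6 × (-1.7)
   = 0.5 + 2.5 + 0.36 − 1.02 = 2.34
Deviation = 0.85 − 2.34 = -1.49 pp.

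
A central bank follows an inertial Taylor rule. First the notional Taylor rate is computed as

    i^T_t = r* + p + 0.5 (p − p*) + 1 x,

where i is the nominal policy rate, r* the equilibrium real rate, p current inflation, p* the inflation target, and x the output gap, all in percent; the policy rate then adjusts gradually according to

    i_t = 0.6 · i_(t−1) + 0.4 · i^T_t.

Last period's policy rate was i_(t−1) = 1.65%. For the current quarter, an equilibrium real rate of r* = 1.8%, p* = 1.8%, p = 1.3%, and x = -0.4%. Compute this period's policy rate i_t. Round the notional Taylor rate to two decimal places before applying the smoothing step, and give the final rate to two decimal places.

i^T_t = 1.8 + 1.3 + 0.5 × (1.3 − 1.8) + 1 × (-0.4)
   = 1.8 + 1.3 − 0.25 − 0.4 = 2.45
i_t = 0.6 × 1.65 + 0.4 × 2.45 = 0.99 + 0.98 = 1.97

1.97%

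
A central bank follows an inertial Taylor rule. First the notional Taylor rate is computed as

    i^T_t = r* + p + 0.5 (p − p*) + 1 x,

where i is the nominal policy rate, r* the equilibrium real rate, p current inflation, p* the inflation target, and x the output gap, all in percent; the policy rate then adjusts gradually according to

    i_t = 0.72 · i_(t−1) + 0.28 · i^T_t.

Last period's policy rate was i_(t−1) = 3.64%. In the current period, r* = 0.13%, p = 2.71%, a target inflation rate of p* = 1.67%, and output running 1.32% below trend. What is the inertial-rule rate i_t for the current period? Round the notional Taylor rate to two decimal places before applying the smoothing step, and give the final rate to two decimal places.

3.19%

Output 1.32% below potential → x = -1.32.
i^T_t = 0.13 + 2.71 + 0.5 × (2.71 − 1.67) + 1 × (-1.32)
   = 0.13 + 2.71 + 0.52 − 1.32 = 2.04
i_t = 0.72 × 3.64 + 0.28 × 2.04 = 2.6208 + 0.5712 = 3.19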